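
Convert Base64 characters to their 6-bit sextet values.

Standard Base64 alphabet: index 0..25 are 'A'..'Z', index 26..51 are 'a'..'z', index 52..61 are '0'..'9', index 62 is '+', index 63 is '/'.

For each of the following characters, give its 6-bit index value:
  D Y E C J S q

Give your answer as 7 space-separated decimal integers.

'D': A..Z range, ord('D') − ord('A') = 3
'Y': A..Z range, ord('Y') − ord('A') = 24
'E': A..Z range, ord('E') − ord('A') = 4
'C': A..Z range, ord('C') − ord('A') = 2
'J': A..Z range, ord('J') − ord('A') = 9
'S': A..Z range, ord('S') − ord('A') = 18
'q': a..z range, 26 + ord('q') − ord('a') = 42

Answer: 3 24 4 2 9 18 42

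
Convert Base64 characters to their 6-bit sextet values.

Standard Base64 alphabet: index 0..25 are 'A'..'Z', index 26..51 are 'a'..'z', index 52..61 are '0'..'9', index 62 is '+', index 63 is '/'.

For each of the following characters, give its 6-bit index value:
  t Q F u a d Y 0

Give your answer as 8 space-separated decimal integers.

't': a..z range, 26 + ord('t') − ord('a') = 45
'Q': A..Z range, ord('Q') − ord('A') = 16
'F': A..Z range, ord('F') − ord('A') = 5
'u': a..z range, 26 + ord('u') − ord('a') = 46
'a': a..z range, 26 + ord('a') − ord('a') = 26
'd': a..z range, 26 + ord('d') − ord('a') = 29
'Y': A..Z range, ord('Y') − ord('A') = 24
'0': 0..9 range, 52 + ord('0') − ord('0') = 52

Answer: 45 16 5 46 26 29 24 52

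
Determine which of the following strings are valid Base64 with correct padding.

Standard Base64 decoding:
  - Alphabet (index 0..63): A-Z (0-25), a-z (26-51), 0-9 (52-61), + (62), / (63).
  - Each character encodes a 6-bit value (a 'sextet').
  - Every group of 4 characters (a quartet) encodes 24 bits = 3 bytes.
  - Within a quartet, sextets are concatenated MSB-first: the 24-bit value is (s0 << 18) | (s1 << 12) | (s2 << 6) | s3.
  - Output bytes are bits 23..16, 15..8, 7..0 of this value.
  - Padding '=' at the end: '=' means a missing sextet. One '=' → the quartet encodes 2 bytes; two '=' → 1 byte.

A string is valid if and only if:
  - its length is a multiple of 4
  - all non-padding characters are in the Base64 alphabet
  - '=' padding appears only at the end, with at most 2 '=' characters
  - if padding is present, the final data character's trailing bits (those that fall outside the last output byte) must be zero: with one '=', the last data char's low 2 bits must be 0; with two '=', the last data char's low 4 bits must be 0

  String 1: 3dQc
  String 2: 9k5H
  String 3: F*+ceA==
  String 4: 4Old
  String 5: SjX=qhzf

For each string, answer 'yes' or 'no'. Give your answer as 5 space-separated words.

Answer: yes yes no yes no

Derivation:
String 1: '3dQc' → valid
String 2: '9k5H' → valid
String 3: 'F*+ceA==' → invalid (bad char(s): ['*'])
String 4: '4Old' → valid
String 5: 'SjX=qhzf' → invalid (bad char(s): ['=']; '=' in middle)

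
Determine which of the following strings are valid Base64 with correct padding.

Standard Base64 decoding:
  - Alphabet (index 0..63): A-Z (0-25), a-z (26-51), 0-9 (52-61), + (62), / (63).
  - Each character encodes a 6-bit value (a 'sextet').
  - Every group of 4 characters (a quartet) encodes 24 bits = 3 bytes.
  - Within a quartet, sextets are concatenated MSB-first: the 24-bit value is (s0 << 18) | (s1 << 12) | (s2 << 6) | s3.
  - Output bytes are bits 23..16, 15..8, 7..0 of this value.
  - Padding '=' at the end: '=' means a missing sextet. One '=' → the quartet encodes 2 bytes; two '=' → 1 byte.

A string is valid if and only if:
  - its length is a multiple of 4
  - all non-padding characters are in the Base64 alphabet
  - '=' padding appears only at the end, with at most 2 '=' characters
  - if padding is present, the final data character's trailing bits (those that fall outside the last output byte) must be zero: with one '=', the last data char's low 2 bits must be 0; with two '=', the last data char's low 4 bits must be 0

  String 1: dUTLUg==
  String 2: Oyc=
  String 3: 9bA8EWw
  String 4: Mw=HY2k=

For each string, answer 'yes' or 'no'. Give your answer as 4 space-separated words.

String 1: 'dUTLUg==' → valid
String 2: 'Oyc=' → valid
String 3: '9bA8EWw' → invalid (len=7 not mult of 4)
String 4: 'Mw=HY2k=' → invalid (bad char(s): ['=']; '=' in middle)

Answer: yes yes no no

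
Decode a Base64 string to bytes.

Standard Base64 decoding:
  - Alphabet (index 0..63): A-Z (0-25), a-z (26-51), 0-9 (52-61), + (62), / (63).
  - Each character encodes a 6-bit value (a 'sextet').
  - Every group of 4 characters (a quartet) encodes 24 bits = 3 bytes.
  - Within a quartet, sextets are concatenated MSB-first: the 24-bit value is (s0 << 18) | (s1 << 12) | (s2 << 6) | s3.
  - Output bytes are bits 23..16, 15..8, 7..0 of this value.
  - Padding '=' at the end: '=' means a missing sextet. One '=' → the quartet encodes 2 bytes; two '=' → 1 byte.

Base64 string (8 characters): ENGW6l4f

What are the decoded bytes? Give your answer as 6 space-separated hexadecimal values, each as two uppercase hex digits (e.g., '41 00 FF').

After char 0 ('E'=4): chars_in_quartet=1 acc=0x4 bytes_emitted=0
After char 1 ('N'=13): chars_in_quartet=2 acc=0x10D bytes_emitted=0
After char 2 ('G'=6): chars_in_quartet=3 acc=0x4346 bytes_emitted=0
After char 3 ('W'=22): chars_in_quartet=4 acc=0x10D196 -> emit 10 D1 96, reset; bytes_emitted=3
After char 4 ('6'=58): chars_in_quartet=1 acc=0x3A bytes_emitted=3
After char 5 ('l'=37): chars_in_quartet=2 acc=0xEA5 bytes_emitted=3
After char 6 ('4'=56): chars_in_quartet=3 acc=0x3A978 bytes_emitted=3
After char 7 ('f'=31): chars_in_quartet=4 acc=0xEA5E1F -> emit EA 5E 1F, reset; bytes_emitted=6

Answer: 10 D1 96 EA 5E 1F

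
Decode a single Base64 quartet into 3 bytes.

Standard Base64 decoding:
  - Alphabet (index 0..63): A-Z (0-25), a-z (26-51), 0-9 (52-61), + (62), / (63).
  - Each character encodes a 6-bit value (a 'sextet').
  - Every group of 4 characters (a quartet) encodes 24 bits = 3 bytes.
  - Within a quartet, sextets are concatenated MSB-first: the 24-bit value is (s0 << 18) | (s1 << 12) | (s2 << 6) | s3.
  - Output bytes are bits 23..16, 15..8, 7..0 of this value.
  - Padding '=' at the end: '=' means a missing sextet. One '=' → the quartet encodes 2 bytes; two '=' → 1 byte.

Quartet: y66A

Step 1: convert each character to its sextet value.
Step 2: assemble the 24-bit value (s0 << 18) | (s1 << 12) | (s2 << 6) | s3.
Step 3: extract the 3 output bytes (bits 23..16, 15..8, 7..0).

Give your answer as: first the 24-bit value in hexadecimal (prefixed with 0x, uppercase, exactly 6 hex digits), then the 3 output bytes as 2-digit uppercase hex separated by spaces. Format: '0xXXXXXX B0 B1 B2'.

Sextets: y=50, 6=58, 6=58, A=0
24-bit: (50<<18) | (58<<12) | (58<<6) | 0
      = 0xC80000 | 0x03A000 | 0x000E80 | 0x000000
      = 0xCBAE80
Bytes: (v>>16)&0xFF=CB, (v>>8)&0xFF=AE, v&0xFF=80

Answer: 0xCBAE80 CB AE 80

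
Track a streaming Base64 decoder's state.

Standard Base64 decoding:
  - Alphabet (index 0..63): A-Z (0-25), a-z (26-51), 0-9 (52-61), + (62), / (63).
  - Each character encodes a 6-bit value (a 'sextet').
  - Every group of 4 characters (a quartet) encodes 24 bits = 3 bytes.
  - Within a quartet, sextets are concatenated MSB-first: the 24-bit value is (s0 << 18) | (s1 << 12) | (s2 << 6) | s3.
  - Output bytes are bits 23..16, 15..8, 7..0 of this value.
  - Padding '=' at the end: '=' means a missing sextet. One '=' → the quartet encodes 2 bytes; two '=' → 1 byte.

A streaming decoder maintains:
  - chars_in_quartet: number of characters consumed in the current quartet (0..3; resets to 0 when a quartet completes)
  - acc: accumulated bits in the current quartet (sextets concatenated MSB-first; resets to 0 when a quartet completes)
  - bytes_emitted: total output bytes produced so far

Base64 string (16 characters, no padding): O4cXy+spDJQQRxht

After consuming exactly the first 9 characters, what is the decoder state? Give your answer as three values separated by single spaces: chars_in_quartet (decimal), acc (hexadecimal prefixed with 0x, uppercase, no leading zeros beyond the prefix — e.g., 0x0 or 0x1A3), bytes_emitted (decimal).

Answer: 1 0x3 6

Derivation:
After char 0 ('O'=14): chars_in_quartet=1 acc=0xE bytes_emitted=0
After char 1 ('4'=56): chars_in_quartet=2 acc=0x3B8 bytes_emitted=0
After char 2 ('c'=28): chars_in_quartet=3 acc=0xEE1C bytes_emitted=0
After char 3 ('X'=23): chars_in_quartet=4 acc=0x3B8717 -> emit 3B 87 17, reset; bytes_emitted=3
After char 4 ('y'=50): chars_in_quartet=1 acc=0x32 bytes_emitted=3
After char 5 ('+'=62): chars_in_quartet=2 acc=0xCBE bytes_emitted=3
After char 6 ('s'=44): chars_in_quartet=3 acc=0x32FAC bytes_emitted=3
After char 7 ('p'=41): chars_in_quartet=4 acc=0xCBEB29 -> emit CB EB 29, reset; bytes_emitted=6
After char 8 ('D'=3): chars_in_quartet=1 acc=0x3 bytes_emitted=6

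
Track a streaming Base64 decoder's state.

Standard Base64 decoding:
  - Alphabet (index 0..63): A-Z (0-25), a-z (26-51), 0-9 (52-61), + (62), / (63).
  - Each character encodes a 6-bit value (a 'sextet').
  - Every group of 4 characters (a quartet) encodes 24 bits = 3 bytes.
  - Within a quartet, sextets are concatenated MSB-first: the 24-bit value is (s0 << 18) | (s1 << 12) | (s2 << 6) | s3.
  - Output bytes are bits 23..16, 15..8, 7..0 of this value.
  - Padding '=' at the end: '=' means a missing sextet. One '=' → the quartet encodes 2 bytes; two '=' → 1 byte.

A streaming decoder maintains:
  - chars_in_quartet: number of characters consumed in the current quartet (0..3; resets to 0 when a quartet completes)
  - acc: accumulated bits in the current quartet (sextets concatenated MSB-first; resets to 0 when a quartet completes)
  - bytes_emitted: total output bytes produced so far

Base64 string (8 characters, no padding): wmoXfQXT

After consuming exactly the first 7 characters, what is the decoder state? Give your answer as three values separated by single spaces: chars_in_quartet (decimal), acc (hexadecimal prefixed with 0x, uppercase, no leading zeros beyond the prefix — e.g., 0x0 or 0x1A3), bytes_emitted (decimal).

After char 0 ('w'=48): chars_in_quartet=1 acc=0x30 bytes_emitted=0
After char 1 ('m'=38): chars_in_quartet=2 acc=0xC26 bytes_emitted=0
After char 2 ('o'=40): chars_in_quartet=3 acc=0x309A8 bytes_emitted=0
After char 3 ('X'=23): chars_in_quartet=4 acc=0xC26A17 -> emit C2 6A 17, reset; bytes_emitted=3
After char 4 ('f'=31): chars_in_quartet=1 acc=0x1F bytes_emitted=3
After char 5 ('Q'=16): chars_in_quartet=2 acc=0x7D0 bytes_emitted=3
After char 6 ('X'=23): chars_in_quartet=3 acc=0x1F417 bytes_emitted=3

Answer: 3 0x1F417 3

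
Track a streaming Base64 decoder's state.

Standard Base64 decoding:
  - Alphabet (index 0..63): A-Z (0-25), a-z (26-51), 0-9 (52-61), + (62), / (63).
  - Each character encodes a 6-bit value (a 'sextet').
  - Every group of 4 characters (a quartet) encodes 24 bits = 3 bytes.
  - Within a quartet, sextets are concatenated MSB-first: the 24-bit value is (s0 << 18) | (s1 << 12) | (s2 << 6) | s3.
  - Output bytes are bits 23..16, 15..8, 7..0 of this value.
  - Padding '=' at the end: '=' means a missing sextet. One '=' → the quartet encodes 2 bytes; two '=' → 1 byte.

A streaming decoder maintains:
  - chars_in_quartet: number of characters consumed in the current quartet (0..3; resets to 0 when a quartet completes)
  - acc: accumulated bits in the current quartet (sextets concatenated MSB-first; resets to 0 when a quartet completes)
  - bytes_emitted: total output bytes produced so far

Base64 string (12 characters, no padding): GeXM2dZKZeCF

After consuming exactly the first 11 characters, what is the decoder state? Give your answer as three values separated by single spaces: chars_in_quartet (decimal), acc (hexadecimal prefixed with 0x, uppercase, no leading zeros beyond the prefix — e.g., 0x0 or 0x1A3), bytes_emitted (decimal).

After char 0 ('G'=6): chars_in_quartet=1 acc=0x6 bytes_emitted=0
After char 1 ('e'=30): chars_in_quartet=2 acc=0x19E bytes_emitted=0
After char 2 ('X'=23): chars_in_quartet=3 acc=0x6797 bytes_emitted=0
After char 3 ('M'=12): chars_in_quartet=4 acc=0x19E5CC -> emit 19 E5 CC, reset; bytes_emitted=3
After char 4 ('2'=54): chars_in_quartet=1 acc=0x36 bytes_emitted=3
After char 5 ('d'=29): chars_in_quartet=2 acc=0xD9D bytes_emitted=3
After char 6 ('Z'=25): chars_in_quartet=3 acc=0x36759 bytes_emitted=3
After char 7 ('K'=10): chars_in_quartet=4 acc=0xD9D64A -> emit D9 D6 4A, reset; bytes_emitted=6
After char 8 ('Z'=25): chars_in_quartet=1 acc=0x19 bytes_emitted=6
After char 9 ('e'=30): chars_in_quartet=2 acc=0x65E bytes_emitted=6
After char 10 ('C'=2): chars_in_quartet=3 acc=0x19782 bytes_emitted=6

Answer: 3 0x19782 6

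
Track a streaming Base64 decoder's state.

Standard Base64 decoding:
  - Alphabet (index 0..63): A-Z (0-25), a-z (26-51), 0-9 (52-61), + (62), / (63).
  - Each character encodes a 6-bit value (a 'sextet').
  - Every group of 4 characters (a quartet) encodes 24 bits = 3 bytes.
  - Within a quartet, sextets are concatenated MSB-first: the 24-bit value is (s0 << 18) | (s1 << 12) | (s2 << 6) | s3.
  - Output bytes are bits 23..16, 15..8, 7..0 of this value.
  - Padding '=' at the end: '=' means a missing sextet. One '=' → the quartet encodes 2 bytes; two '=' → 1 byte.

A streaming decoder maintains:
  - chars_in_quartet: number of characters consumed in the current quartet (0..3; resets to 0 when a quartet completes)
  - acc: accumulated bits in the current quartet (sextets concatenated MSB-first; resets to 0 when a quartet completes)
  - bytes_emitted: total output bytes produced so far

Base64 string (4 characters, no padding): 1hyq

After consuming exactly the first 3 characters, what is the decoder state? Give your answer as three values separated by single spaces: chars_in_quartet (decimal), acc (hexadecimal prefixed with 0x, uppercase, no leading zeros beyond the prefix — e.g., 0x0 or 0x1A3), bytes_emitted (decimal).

After char 0 ('1'=53): chars_in_quartet=1 acc=0x35 bytes_emitted=0
After char 1 ('h'=33): chars_in_quartet=2 acc=0xD61 bytes_emitted=0
After char 2 ('y'=50): chars_in_quartet=3 acc=0x35872 bytes_emitted=0

Answer: 3 0x35872 0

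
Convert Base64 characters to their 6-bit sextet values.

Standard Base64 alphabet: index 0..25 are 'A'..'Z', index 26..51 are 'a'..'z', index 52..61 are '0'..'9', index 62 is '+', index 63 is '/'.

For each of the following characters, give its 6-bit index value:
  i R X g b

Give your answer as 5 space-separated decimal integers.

'i': a..z range, 26 + ord('i') − ord('a') = 34
'R': A..Z range, ord('R') − ord('A') = 17
'X': A..Z range, ord('X') − ord('A') = 23
'g': a..z range, 26 + ord('g') − ord('a') = 32
'b': a..z range, 26 + ord('b') − ord('a') = 27

Answer: 34 17 23 32 27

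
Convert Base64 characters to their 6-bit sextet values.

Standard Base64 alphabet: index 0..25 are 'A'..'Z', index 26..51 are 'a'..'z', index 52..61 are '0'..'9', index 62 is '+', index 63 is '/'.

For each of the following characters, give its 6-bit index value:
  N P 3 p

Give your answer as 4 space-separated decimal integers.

'N': A..Z range, ord('N') − ord('A') = 13
'P': A..Z range, ord('P') − ord('A') = 15
'3': 0..9 range, 52 + ord('3') − ord('0') = 55
'p': a..z range, 26 + ord('p') − ord('a') = 41

Answer: 13 15 55 41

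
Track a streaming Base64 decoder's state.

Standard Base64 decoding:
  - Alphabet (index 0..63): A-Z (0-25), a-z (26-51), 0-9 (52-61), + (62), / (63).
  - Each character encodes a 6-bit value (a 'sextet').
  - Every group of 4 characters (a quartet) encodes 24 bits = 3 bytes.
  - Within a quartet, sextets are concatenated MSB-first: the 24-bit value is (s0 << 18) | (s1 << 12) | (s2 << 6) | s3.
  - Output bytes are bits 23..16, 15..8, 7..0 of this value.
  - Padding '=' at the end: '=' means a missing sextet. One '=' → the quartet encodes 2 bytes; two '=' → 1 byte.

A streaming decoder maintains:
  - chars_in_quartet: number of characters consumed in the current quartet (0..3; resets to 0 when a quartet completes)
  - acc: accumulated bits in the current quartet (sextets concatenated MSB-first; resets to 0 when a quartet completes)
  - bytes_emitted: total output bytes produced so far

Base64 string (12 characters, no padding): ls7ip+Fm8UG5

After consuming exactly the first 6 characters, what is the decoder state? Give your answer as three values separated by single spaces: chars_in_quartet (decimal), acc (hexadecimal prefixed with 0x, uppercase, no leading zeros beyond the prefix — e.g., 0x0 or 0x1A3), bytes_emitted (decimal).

After char 0 ('l'=37): chars_in_quartet=1 acc=0x25 bytes_emitted=0
After char 1 ('s'=44): chars_in_quartet=2 acc=0x96C bytes_emitted=0
After char 2 ('7'=59): chars_in_quartet=3 acc=0x25B3B bytes_emitted=0
After char 3 ('i'=34): chars_in_quartet=4 acc=0x96CEE2 -> emit 96 CE E2, reset; bytes_emitted=3
After char 4 ('p'=41): chars_in_quartet=1 acc=0x29 bytes_emitted=3
After char 5 ('+'=62): chars_in_quartet=2 acc=0xA7E bytes_emitted=3

Answer: 2 0xA7E 3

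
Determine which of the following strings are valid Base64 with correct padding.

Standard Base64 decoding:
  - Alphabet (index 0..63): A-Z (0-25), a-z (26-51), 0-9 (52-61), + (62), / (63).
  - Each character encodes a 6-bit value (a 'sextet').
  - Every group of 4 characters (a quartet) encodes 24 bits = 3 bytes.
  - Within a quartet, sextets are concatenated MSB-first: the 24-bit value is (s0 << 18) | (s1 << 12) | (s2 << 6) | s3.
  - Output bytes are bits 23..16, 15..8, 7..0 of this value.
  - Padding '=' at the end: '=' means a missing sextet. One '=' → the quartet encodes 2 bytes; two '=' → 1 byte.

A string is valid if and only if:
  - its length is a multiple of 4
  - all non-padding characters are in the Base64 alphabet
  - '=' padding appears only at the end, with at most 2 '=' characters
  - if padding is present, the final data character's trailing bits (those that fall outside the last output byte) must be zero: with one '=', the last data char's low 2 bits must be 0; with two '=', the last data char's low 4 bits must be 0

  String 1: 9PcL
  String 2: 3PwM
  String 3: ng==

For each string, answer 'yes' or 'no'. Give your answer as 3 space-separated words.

Answer: yes yes yes

Derivation:
String 1: '9PcL' → valid
String 2: '3PwM' → valid
String 3: 'ng==' → valid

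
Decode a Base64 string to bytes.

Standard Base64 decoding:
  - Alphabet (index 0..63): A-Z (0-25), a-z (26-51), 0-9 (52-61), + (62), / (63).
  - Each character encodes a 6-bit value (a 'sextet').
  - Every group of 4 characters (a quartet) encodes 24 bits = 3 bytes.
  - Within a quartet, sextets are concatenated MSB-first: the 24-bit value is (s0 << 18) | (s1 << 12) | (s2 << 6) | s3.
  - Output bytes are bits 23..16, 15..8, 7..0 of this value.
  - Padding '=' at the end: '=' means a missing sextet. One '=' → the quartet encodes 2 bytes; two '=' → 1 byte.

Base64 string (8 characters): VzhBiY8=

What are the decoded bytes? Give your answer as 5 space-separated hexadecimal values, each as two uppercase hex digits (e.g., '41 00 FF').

Answer: 57 38 41 89 8F

Derivation:
After char 0 ('V'=21): chars_in_quartet=1 acc=0x15 bytes_emitted=0
After char 1 ('z'=51): chars_in_quartet=2 acc=0x573 bytes_emitted=0
After char 2 ('h'=33): chars_in_quartet=3 acc=0x15CE1 bytes_emitted=0
After char 3 ('B'=1): chars_in_quartet=4 acc=0x573841 -> emit 57 38 41, reset; bytes_emitted=3
After char 4 ('i'=34): chars_in_quartet=1 acc=0x22 bytes_emitted=3
After char 5 ('Y'=24): chars_in_quartet=2 acc=0x898 bytes_emitted=3
After char 6 ('8'=60): chars_in_quartet=3 acc=0x2263C bytes_emitted=3
Padding '=': partial quartet acc=0x2263C -> emit 89 8F; bytes_emitted=5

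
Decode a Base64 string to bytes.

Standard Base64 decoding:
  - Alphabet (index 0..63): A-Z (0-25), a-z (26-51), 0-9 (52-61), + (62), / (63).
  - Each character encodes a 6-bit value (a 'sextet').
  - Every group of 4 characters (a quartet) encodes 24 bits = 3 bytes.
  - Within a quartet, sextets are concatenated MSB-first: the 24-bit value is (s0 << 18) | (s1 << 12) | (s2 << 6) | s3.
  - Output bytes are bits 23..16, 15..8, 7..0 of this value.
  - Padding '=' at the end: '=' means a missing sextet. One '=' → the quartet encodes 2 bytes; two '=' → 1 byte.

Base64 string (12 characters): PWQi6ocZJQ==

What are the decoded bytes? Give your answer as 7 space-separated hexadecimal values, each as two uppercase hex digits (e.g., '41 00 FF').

Answer: 3D 64 22 EA 87 19 25

Derivation:
After char 0 ('P'=15): chars_in_quartet=1 acc=0xF bytes_emitted=0
After char 1 ('W'=22): chars_in_quartet=2 acc=0x3D6 bytes_emitted=0
After char 2 ('Q'=16): chars_in_quartet=3 acc=0xF590 bytes_emitted=0
After char 3 ('i'=34): chars_in_quartet=4 acc=0x3D6422 -> emit 3D 64 22, reset; bytes_emitted=3
After char 4 ('6'=58): chars_in_quartet=1 acc=0x3A bytes_emitted=3
After char 5 ('o'=40): chars_in_quartet=2 acc=0xEA8 bytes_emitted=3
After char 6 ('c'=28): chars_in_quartet=3 acc=0x3AA1C bytes_emitted=3
After char 7 ('Z'=25): chars_in_quartet=4 acc=0xEA8719 -> emit EA 87 19, reset; bytes_emitted=6
After char 8 ('J'=9): chars_in_quartet=1 acc=0x9 bytes_emitted=6
After char 9 ('Q'=16): chars_in_quartet=2 acc=0x250 bytes_emitted=6
Padding '==': partial quartet acc=0x250 -> emit 25; bytes_emitted=7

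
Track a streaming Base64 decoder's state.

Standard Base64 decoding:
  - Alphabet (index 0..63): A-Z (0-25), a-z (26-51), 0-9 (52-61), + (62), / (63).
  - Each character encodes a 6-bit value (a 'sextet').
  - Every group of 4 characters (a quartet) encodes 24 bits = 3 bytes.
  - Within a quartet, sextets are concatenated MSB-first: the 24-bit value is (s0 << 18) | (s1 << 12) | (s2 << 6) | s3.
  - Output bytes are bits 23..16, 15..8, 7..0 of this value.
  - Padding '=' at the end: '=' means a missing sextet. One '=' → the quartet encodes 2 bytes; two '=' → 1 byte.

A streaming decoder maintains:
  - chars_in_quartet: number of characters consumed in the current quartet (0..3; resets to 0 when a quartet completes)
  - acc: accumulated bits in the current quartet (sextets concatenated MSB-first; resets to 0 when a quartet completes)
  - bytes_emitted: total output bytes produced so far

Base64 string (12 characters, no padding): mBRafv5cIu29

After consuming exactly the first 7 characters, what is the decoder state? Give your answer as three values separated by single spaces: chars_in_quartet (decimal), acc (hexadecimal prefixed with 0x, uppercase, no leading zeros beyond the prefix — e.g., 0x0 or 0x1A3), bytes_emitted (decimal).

After char 0 ('m'=38): chars_in_quartet=1 acc=0x26 bytes_emitted=0
After char 1 ('B'=1): chars_in_quartet=2 acc=0x981 bytes_emitted=0
After char 2 ('R'=17): chars_in_quartet=3 acc=0x26051 bytes_emitted=0
After char 3 ('a'=26): chars_in_quartet=4 acc=0x98145A -> emit 98 14 5A, reset; bytes_emitted=3
After char 4 ('f'=31): chars_in_quartet=1 acc=0x1F bytes_emitted=3
After char 5 ('v'=47): chars_in_quartet=2 acc=0x7EF bytes_emitted=3
After char 6 ('5'=57): chars_in_quartet=3 acc=0x1FBF9 bytes_emitted=3

Answer: 3 0x1FBF9 3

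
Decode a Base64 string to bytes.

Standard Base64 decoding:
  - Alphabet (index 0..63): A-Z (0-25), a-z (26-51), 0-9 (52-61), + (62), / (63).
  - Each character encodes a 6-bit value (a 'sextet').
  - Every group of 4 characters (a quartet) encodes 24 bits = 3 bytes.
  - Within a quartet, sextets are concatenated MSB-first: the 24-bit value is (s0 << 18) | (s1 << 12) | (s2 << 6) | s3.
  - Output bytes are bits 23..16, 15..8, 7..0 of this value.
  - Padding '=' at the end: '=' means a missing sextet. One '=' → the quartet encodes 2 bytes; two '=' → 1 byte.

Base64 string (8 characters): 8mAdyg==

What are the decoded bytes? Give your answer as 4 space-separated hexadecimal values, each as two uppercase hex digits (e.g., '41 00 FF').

Answer: F2 60 1D CA

Derivation:
After char 0 ('8'=60): chars_in_quartet=1 acc=0x3C bytes_emitted=0
After char 1 ('m'=38): chars_in_quartet=2 acc=0xF26 bytes_emitted=0
After char 2 ('A'=0): chars_in_quartet=3 acc=0x3C980 bytes_emitted=0
After char 3 ('d'=29): chars_in_quartet=4 acc=0xF2601D -> emit F2 60 1D, reset; bytes_emitted=3
After char 4 ('y'=50): chars_in_quartet=1 acc=0x32 bytes_emitted=3
After char 5 ('g'=32): chars_in_quartet=2 acc=0xCA0 bytes_emitted=3
Padding '==': partial quartet acc=0xCA0 -> emit CA; bytes_emitted=4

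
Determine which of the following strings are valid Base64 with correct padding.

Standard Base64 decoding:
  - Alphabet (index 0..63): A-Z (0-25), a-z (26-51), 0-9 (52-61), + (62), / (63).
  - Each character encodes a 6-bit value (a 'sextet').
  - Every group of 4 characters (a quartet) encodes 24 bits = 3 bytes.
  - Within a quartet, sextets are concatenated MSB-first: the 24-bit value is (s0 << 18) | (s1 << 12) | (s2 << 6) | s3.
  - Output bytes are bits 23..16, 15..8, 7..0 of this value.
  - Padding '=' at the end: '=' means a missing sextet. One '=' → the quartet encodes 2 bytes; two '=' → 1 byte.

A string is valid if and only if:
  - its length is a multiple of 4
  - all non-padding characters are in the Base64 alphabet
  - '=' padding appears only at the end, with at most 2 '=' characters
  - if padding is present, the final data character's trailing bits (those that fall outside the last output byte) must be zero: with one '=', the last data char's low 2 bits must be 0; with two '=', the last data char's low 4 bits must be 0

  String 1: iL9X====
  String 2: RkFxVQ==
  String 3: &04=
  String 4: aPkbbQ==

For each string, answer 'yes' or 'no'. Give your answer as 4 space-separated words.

Answer: no yes no yes

Derivation:
String 1: 'iL9X====' → invalid (4 pad chars (max 2))
String 2: 'RkFxVQ==' → valid
String 3: '&04=' → invalid (bad char(s): ['&'])
String 4: 'aPkbbQ==' → valid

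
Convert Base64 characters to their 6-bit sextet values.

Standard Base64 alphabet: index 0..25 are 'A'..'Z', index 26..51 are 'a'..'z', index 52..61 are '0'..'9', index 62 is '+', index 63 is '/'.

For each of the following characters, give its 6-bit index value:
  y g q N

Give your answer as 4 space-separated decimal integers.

'y': a..z range, 26 + ord('y') − ord('a') = 50
'g': a..z range, 26 + ord('g') − ord('a') = 32
'q': a..z range, 26 + ord('q') − ord('a') = 42
'N': A..Z range, ord('N') − ord('A') = 13

Answer: 50 32 42 13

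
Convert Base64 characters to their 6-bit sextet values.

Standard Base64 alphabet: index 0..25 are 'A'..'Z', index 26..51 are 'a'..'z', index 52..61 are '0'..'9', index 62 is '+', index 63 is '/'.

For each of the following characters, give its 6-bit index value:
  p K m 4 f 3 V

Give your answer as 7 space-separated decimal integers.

'p': a..z range, 26 + ord('p') − ord('a') = 41
'K': A..Z range, ord('K') − ord('A') = 10
'm': a..z range, 26 + ord('m') − ord('a') = 38
'4': 0..9 range, 52 + ord('4') − ord('0') = 56
'f': a..z range, 26 + ord('f') − ord('a') = 31
'3': 0..9 range, 52 + ord('3') − ord('0') = 55
'V': A..Z range, ord('V') − ord('A') = 21

Answer: 41 10 38 56 31 55 21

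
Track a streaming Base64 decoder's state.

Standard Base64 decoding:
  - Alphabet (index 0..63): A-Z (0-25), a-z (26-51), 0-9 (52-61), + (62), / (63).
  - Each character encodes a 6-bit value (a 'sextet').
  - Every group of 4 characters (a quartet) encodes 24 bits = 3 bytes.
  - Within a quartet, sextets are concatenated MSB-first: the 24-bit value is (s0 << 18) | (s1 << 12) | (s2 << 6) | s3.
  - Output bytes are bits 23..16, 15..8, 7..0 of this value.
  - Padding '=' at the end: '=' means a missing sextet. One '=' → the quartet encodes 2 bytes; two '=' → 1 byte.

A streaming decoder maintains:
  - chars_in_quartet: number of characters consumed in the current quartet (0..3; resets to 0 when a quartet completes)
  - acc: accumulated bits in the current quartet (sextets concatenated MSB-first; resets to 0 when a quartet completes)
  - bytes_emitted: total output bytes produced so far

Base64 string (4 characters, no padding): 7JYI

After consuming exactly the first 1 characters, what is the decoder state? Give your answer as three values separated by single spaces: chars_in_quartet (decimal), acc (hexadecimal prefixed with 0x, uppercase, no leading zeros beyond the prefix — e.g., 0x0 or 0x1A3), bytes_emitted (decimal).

After char 0 ('7'=59): chars_in_quartet=1 acc=0x3B bytes_emitted=0

Answer: 1 0x3B 0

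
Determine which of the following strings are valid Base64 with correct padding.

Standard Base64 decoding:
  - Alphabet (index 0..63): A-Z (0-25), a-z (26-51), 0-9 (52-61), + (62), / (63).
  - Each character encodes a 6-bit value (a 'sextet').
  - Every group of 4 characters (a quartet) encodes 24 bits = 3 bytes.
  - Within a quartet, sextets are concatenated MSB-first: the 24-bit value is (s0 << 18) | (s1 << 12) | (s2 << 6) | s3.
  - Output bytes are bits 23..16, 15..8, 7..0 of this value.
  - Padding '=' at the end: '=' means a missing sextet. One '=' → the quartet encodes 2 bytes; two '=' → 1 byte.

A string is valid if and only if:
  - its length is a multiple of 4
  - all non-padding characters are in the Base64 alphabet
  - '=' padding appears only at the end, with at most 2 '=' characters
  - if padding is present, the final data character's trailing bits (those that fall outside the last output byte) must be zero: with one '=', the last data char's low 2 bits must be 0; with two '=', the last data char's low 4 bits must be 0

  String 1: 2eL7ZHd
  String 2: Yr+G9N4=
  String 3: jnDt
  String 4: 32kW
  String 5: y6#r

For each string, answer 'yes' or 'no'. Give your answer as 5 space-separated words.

Answer: no yes yes yes no

Derivation:
String 1: '2eL7ZHd' → invalid (len=7 not mult of 4)
String 2: 'Yr+G9N4=' → valid
String 3: 'jnDt' → valid
String 4: '32kW' → valid
String 5: 'y6#r' → invalid (bad char(s): ['#'])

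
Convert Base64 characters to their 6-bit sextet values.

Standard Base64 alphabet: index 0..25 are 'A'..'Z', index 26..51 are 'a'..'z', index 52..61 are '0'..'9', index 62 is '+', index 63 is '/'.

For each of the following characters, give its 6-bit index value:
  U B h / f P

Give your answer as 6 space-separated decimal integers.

Answer: 20 1 33 63 31 15

Derivation:
'U': A..Z range, ord('U') − ord('A') = 20
'B': A..Z range, ord('B') − ord('A') = 1
'h': a..z range, 26 + ord('h') − ord('a') = 33
'/': index 63
'f': a..z range, 26 + ord('f') − ord('a') = 31
'P': A..Z range, ord('P') − ord('A') = 15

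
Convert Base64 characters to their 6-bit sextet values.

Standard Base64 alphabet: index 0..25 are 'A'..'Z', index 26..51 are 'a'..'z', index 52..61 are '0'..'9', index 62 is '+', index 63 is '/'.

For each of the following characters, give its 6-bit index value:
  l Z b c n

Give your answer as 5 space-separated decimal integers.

'l': a..z range, 26 + ord('l') − ord('a') = 37
'Z': A..Z range, ord('Z') − ord('A') = 25
'b': a..z range, 26 + ord('b') − ord('a') = 27
'c': a..z range, 26 + ord('c') − ord('a') = 28
'n': a..z range, 26 + ord('n') − ord('a') = 39

Answer: 37 25 27 28 39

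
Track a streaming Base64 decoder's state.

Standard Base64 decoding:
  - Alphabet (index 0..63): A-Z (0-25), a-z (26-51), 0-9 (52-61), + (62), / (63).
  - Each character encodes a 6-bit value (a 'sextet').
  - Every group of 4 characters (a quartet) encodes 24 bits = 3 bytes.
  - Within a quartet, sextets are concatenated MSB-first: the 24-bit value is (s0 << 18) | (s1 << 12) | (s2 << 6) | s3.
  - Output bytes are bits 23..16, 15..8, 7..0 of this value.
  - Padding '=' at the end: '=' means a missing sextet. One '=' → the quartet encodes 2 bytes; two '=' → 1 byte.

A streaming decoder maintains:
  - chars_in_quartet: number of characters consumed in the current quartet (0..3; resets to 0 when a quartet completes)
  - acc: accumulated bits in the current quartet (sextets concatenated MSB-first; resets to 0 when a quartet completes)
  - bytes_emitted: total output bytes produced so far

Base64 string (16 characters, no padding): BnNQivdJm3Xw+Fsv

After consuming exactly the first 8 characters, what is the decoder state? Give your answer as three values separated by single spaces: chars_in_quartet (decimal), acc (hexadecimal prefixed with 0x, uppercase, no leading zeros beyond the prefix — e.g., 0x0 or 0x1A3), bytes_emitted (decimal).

After char 0 ('B'=1): chars_in_quartet=1 acc=0x1 bytes_emitted=0
After char 1 ('n'=39): chars_in_quartet=2 acc=0x67 bytes_emitted=0
After char 2 ('N'=13): chars_in_quartet=3 acc=0x19CD bytes_emitted=0
After char 3 ('Q'=16): chars_in_quartet=4 acc=0x67350 -> emit 06 73 50, reset; bytes_emitted=3
After char 4 ('i'=34): chars_in_quartet=1 acc=0x22 bytes_emitted=3
After char 5 ('v'=47): chars_in_quartet=2 acc=0x8AF bytes_emitted=3
After char 6 ('d'=29): chars_in_quartet=3 acc=0x22BDD bytes_emitted=3
After char 7 ('J'=9): chars_in_quartet=4 acc=0x8AF749 -> emit 8A F7 49, reset; bytes_emitted=6

Answer: 0 0x0 6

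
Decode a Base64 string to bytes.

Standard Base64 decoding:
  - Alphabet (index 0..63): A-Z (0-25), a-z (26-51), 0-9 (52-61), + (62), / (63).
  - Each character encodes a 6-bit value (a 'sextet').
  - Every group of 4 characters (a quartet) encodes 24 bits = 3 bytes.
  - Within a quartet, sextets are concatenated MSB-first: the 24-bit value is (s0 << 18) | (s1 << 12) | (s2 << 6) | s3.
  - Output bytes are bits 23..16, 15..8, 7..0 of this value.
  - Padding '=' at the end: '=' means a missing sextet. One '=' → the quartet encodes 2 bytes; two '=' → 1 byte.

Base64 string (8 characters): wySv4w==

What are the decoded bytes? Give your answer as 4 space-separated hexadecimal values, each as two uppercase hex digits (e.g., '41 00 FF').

Answer: C3 24 AF E3

Derivation:
After char 0 ('w'=48): chars_in_quartet=1 acc=0x30 bytes_emitted=0
After char 1 ('y'=50): chars_in_quartet=2 acc=0xC32 bytes_emitted=0
After char 2 ('S'=18): chars_in_quartet=3 acc=0x30C92 bytes_emitted=0
After char 3 ('v'=47): chars_in_quartet=4 acc=0xC324AF -> emit C3 24 AF, reset; bytes_emitted=3
After char 4 ('4'=56): chars_in_quartet=1 acc=0x38 bytes_emitted=3
After char 5 ('w'=48): chars_in_quartet=2 acc=0xE30 bytes_emitted=3
Padding '==': partial quartet acc=0xE30 -> emit E3; bytes_emitted=4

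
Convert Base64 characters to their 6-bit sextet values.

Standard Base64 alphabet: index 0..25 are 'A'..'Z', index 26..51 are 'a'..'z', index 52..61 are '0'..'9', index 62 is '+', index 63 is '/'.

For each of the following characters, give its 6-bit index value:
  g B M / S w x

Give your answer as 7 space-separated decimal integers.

'g': a..z range, 26 + ord('g') − ord('a') = 32
'B': A..Z range, ord('B') − ord('A') = 1
'M': A..Z range, ord('M') − ord('A') = 12
'/': index 63
'S': A..Z range, ord('S') − ord('A') = 18
'w': a..z range, 26 + ord('w') − ord('a') = 48
'x': a..z range, 26 + ord('x') − ord('a') = 49

Answer: 32 1 12 63 18 48 49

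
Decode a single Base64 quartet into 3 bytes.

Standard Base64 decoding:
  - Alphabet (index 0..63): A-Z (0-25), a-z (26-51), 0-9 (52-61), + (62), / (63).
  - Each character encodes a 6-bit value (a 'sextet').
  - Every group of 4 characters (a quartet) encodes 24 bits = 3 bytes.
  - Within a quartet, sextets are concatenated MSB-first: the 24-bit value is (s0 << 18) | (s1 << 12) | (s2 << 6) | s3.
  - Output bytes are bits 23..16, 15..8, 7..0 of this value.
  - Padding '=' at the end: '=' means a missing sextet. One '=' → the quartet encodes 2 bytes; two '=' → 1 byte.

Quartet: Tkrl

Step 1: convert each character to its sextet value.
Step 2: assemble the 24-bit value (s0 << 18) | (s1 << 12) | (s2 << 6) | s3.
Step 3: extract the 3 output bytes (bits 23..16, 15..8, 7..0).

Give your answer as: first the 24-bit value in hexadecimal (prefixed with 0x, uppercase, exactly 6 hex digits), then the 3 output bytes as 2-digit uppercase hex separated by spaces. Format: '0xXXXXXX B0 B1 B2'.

Sextets: T=19, k=36, r=43, l=37
24-bit: (19<<18) | (36<<12) | (43<<6) | 37
      = 0x4C0000 | 0x024000 | 0x000AC0 | 0x000025
      = 0x4E4AE5
Bytes: (v>>16)&0xFF=4E, (v>>8)&0xFF=4A, v&0xFF=E5

Answer: 0x4E4AE5 4E 4A E5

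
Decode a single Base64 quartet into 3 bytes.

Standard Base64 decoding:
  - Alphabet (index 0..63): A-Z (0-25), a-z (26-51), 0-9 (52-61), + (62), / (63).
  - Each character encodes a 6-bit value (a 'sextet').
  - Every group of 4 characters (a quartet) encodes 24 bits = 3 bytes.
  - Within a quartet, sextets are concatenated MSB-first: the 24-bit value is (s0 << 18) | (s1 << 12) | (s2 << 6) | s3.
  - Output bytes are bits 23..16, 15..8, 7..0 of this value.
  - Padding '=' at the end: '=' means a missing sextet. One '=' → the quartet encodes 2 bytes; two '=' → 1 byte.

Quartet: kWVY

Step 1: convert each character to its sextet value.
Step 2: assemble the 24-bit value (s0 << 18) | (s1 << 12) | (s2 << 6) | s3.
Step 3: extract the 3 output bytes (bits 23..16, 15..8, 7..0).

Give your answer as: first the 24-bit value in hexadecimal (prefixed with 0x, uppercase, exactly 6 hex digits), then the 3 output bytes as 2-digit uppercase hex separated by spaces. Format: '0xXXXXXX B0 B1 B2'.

Sextets: k=36, W=22, V=21, Y=24
24-bit: (36<<18) | (22<<12) | (21<<6) | 24
      = 0x900000 | 0x016000 | 0x000540 | 0x000018
      = 0x916558
Bytes: (v>>16)&0xFF=91, (v>>8)&0xFF=65, v&0xFF=58

Answer: 0x916558 91 65 58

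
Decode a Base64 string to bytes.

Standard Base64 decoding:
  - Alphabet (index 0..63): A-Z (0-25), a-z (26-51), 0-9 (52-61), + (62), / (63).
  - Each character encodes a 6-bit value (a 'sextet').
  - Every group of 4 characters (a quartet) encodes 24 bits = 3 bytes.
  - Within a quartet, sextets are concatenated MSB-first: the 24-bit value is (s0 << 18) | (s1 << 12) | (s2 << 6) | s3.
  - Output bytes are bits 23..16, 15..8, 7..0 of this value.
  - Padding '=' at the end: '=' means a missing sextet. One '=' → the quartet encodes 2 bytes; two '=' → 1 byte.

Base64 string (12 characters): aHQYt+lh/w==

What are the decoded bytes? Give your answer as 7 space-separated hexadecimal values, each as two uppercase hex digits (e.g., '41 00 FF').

Answer: 68 74 18 B7 E9 61 FF

Derivation:
After char 0 ('a'=26): chars_in_quartet=1 acc=0x1A bytes_emitted=0
After char 1 ('H'=7): chars_in_quartet=2 acc=0x687 bytes_emitted=0
After char 2 ('Q'=16): chars_in_quartet=3 acc=0x1A1D0 bytes_emitted=0
After char 3 ('Y'=24): chars_in_quartet=4 acc=0x687418 -> emit 68 74 18, reset; bytes_emitted=3
After char 4 ('t'=45): chars_in_quartet=1 acc=0x2D bytes_emitted=3
After char 5 ('+'=62): chars_in_quartet=2 acc=0xB7E bytes_emitted=3
After char 6 ('l'=37): chars_in_quartet=3 acc=0x2DFA5 bytes_emitted=3
After char 7 ('h'=33): chars_in_quartet=4 acc=0xB7E961 -> emit B7 E9 61, reset; bytes_emitted=6
After char 8 ('/'=63): chars_in_quartet=1 acc=0x3F bytes_emitted=6
After char 9 ('w'=48): chars_in_quartet=2 acc=0xFF0 bytes_emitted=6
Padding '==': partial quartet acc=0xFF0 -> emit FF; bytes_emitted=7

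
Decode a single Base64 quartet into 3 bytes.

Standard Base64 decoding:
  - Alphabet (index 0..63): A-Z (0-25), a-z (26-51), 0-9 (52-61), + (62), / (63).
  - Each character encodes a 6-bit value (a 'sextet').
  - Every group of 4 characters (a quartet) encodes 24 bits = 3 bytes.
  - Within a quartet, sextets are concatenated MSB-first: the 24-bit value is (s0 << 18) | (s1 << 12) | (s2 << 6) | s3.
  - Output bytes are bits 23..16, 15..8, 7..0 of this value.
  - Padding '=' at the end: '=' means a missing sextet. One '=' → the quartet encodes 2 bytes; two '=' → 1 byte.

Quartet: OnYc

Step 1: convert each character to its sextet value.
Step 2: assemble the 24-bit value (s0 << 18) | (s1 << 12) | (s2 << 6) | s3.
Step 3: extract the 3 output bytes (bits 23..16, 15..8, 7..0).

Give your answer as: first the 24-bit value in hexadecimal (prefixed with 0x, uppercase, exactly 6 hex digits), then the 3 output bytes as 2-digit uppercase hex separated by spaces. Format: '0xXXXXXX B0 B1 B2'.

Answer: 0x3A761C 3A 76 1C

Derivation:
Sextets: O=14, n=39, Y=24, c=28
24-bit: (14<<18) | (39<<12) | (24<<6) | 28
      = 0x380000 | 0x027000 | 0x000600 | 0x00001C
      = 0x3A761C
Bytes: (v>>16)&0xFF=3A, (v>>8)&0xFF=76, v&0xFF=1C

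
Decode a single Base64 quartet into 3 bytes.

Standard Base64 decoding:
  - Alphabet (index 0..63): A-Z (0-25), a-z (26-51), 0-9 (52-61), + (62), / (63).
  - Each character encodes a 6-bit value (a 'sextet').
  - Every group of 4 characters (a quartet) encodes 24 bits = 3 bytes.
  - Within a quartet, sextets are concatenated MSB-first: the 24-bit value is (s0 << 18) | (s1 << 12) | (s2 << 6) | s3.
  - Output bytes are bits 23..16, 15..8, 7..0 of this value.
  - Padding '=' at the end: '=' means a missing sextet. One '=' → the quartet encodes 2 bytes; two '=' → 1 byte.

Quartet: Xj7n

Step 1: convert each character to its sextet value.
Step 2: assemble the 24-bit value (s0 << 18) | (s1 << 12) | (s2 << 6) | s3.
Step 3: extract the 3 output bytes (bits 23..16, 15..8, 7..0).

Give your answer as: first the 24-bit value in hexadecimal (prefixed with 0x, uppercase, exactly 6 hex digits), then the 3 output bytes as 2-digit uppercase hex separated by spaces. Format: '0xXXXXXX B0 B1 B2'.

Sextets: X=23, j=35, 7=59, n=39
24-bit: (23<<18) | (35<<12) | (59<<6) | 39
      = 0x5C0000 | 0x023000 | 0x000EC0 | 0x000027
      = 0x5E3EE7
Bytes: (v>>16)&0xFF=5E, (v>>8)&0xFF=3E, v&0xFF=E7

Answer: 0x5E3EE7 5E 3E E7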